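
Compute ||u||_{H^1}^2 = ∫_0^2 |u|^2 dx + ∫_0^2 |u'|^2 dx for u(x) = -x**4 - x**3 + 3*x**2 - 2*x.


||u||_{H^1}^2 = 113704/315

The H^1 norm (squared) on an interval (0, L) is
  ||u||_{H^1}^2 = ∫_0^L u(x)^2 dx + ∫_0^L u'(x)^2 dx.
Compute u'(x) = -4*x**3 - 3*x**2 + 6*x - 2.
Then u(x)^2 = x**8 + 2*x**7 - 5*x**6 - 2*x**5 + 13*x**4 - 12*x**3 + 4*x**2 and u'(x)^2 = 16*x**6 + 24*x**5 - 39*x**4 - 20*x**3 + 48*x**2 - 24*x + 4.
Integrate each monomial from 0 to 2 using ∫_0^2 c·x^n dx = c·2^(n+1)/(n+1):
  ∫_0^2 u(x)^2 dx = ∫_0^2 (x^8 + 2*x^7 - 5*x^6 - 2*x^5 + 13*x^4 - 12*x^3 + 4*x^2) dx. Term by term:
    ∫_0^2 x^8 dx = 512/9;  ∫_0^2 2*x^7 dx = 64;  ∫_0^2 -5*x^6 dx = -640/7;
    ∫_0^2 -2*x^5 dx = -64/3;  ∫_0^2 13*x^4 dx = 416/5;  ∫_0^2 -12*x^3 dx = -48;
    ∫_0^2 4*x^2 dx = 32/3.
  Sum: 512/9 + 64 − 640/7 − 64/3 + 416/5 − 48 + 32/3 = 17008/315.
  ∫_0^2 u'(x)^2 dx = ∫_0^2 (16*x^6 + 24*x^5 - 39*x^4 - 20*x^3 + 48*x^2 - 24*x + 4) dx. Term by term:
    ∫_0^2 16*x^6 dx = 2048/7;  ∫_0^2 24*x^5 dx = 256;  ∫_0^2 -39*x^4 dx = -1248/5;
    ∫_0^2 -20*x^3 dx = -80;  ∫_0^2 48*x^2 dx = 128;  ∫_0^2 -24*x dx = -48;
    ∫_0^2 4 dx = 8.
  Sum: 2048/7 + 256 − 1248/5 − 80 + 128 − 48 + 8 = 10744/35.
Adding: ||u||_{H^1}^2 = 17008/315 + 10744/35 = 113704/315.


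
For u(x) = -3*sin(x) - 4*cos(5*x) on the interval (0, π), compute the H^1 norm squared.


||u||_{H^1(0,π)}^2 = 217*π

u'(x) = 20*sin(5*x) - 3*cos(x).
Expand u² and (u')² and integrate term by term on (0, π), using: for integers n ≥ 1, ∫_0^π sin²(nx) dx = ∫_0^π cos²(nx) dx = π/2; for n ≠ n', ∫_0^π sin(nx)sin(n'x) dx = ∫_0^π cos(nx)cos(n'x) dx = 0; and by product-to-sum, ∫_0^π sin(nx)cos(n'x) dx = ½∫_0^π [sin((n+n')x) + sin((n−n')x)] dx, which is 0 when n+n' is even and 2n/(n²−n'²) when n+n' is odd (it need not vanish on (0, π)).
  u² squared terms: (-4)²·∫cos(5x)² dx = 16·π/2 = 8*π;  (-3)²·∫sin(x)² dx = 9·π/2 = 9*π/2.
  u² cross terms: 2·(-4)·(-3)·∫cos(5x)·sin(x) dx = 24·(0) = 0.
  So ∫_0^π u² dx = 8*π + 9*π/2 + 0 = 25*π/2.
  (u')² squared terms: (-3)²·∫cos(x)² dx = 9·π/2 = 9*π/2;  (20)²·∫sin(5x)² dx = 400·π/2 = 200*π.
  (u')² cross terms: 2·(-3)·(20)·∫cos(x)·sin(5x) dx = -120·(0) = 0.
  So ∫_0^π (u')² dx = 9*π/2 + 200*π + 0 = 409*π/2.
||u||_{H^1}^2 = (25*π/2) + (409*π/2) = 217*π.


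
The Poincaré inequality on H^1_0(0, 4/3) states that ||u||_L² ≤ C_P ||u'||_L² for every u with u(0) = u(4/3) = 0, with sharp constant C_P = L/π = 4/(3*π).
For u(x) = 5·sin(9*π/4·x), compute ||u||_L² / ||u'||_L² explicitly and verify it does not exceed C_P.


||u||_L² / ||u'||_L² = 4/(9*π) < C_P = 4/(3*π).

u(x) = 5·sin(9*π/4·x), so u'(x) = 45*π*cos(9*π*x/4)/4.
Writing u(x) = A·sin(kπx/L) with A = 5 and k = 3, use ∫_0^L sin²(kπx/L) dx = L/2 and ∫_0^L cos²(kπx/L) dx = L/2.
u² = 25·sin²(9*π/4·x) and (u')² = 2025*π^2/16·cos²(9*π/4·x), and each of sin², cos² integrates to L/2 = 2/3 over (0, 4/3).
∫_0^4/3 u² dx = 50/3, so ||u||_L² = 5*sqrt(6)/3.
∫_0^4/3 (u')² dx = 675*π^2/8, so ||u'||_L² = 15*sqrt(6)*π/4.
Ratio ||u||_L² / ||u'||_L² = 4/(9*π).
Sharp Poincaré constant on H^1_0(0, 4/3) is C_P = L/π = 4/(3*π), achieved by sin(3*π/4·x).
This is the k = 3 harmonic; the ratio L/(kπ) is strictly less than C_P = L/π, consistent with the sharp inequality ||u||_L² ≤ C_P ||u'||_L².


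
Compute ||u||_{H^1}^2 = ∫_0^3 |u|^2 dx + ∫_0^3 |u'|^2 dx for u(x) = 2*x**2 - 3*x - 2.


||u||_{H^1}^2 = 447/5

The H^1 norm (squared) on an interval (0, L) is
  ||u||_{H^1}^2 = ∫_0^L u(x)^2 dx + ∫_0^L u'(x)^2 dx.
Compute u'(x) = 4*x - 3.
Then u(x)^2 = 4*x**4 - 12*x**3 + x**2 + 12*x + 4 and u'(x)^2 = 16*x**2 - 24*x + 9.
Integrate each monomial from 0 to 3 using ∫_0^3 c·x^n dx = c·3^(n+1)/(n+1):
  ∫_0^3 u(x)^2 dx = ∫_0^3 (4*x^4 - 12*x^3 + x^2 + 12*x + 4) dx. Term by term:
    ∫_0^3 4*x^4 dx = 972/5;  ∫_0^3 -12*x^3 dx = -243;  ∫_0^3 x^2 dx = 9;
    ∫_0^3 12*x dx = 54;  ∫_0^3 4 dx = 12.
  Sum: 972/5 − 243 + 9 + 54 + 12 = 132/5.
  ∫_0^3 u'(x)^2 dx = ∫_0^3 (16*x^2 - 24*x + 9) dx. Term by term:
    ∫_0^3 16*x^2 dx = 144;  ∫_0^3 -24*x dx = -108;  ∫_0^3 9 dx = 27.
  Sum: 144 − 108 + 27 = 63.
Adding: ||u||_{H^1}^2 = 132/5 + 63 = 447/5.


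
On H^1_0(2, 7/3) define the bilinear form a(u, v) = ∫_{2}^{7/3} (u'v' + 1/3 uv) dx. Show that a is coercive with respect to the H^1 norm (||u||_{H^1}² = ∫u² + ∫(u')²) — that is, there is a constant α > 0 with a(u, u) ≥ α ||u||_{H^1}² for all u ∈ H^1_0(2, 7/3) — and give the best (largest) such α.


α = (1 + 27*π^2)/(3*(1 + 9*π^2))

Coercivity of a(·,·) on H^1_0(2, 7/3) means a(u, u) ≥ α ||u||_{H^1}² for every u ∈ H^1_0.
The interval has length L = 1/3, and Poincaré/coercivity depend only on L. Here a(u, u) = ∫(u')² + (1/3)·∫u².
Here 0 < c = 1/3 < 1. The condition a(u,u) ≥ α||u||_{H^1}² reads (1−α)∫(u')² ≥ (α−c)∫u². Any admissible α is ≤ 1 (rapidly oscillating u have ∫u²/∫(u')² → 0), and α = 1 would force 0 ≥ (1−c)∫u², impossible since c < 1; so 1−α > 0. By the sharp Poincaré inequality on H^1_0 of an interval of length L, ∫(u')² ≥ (π/L)²∫u² with equality for the first sine mode sin(π(x−x₀)/L) (x₀ the left endpoint), so the inequality holds for all u iff (1−α)(π/L)² ≥ α − c, i.e. α ≤ ((π/L)² + c)/((π/L)² + 1) = (1 + c(L/π)²)/(1 + (L/π)²). With (π/L)² = 9*π^2 and c = 1/3, the largest admissible constant is α = ((π/L)² + c)/((π/L)² + 1).
Simplifying, α = (1 + 27*π^2)/(3*(1 + 9*π^2)).


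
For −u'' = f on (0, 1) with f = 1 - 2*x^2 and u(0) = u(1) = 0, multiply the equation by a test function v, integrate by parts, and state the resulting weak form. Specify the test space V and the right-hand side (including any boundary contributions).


V = H^1_0(0, 1) (so v(0) = v(1) = 0); weak form: ∫_0^1 u'v' dx = ∫_0^1 (1 - 2*x^2) v dx for all v ∈ V.

Multiply both sides by a test function v and integrate from 0 to 1:
  ∫_0^1 −u''(x) v(x) dx = ∫_0^1 f(x) v(x) dx.
Integrate the LHS by parts once:
  ∫_0^1 −u'' v dx = −[u'(x) v(x)]_0^1 + ∫_0^1 u'(x) v'(x) dx.
Thus ∫_0^1 u'(x) v'(x) dx = ∫_0^1 f(x) v(x) dx + [u'(x) v(x)]_0^1.
Choose V so that boundary terms are either known or forced to vanish.
u is Dirichlet: u(0) = u(1) = 0. Let V = H^1_0(0, 1); then v(0) = v(1) = 0, and [u' v]_0^1 = 0.
Weak formulation: find u (satisfying any essential BC) such that ∫_0^1 u'(x) v'(x) dx = ∫_0^1 f v dx for all v ∈ V.
Substituting f(x) = 1 - 2*x^2, the right-hand side is ∫_0^1 (1 - 2*x^2) v dx.


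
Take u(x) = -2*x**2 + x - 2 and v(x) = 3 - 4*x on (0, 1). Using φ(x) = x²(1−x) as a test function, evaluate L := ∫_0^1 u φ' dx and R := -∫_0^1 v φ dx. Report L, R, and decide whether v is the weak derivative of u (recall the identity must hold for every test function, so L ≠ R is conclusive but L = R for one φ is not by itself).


LHS = 7/60, RHS = -1/20. No, v is not the weak derivative of u.

u(x) = -2*x**2 + x - 2, classical derivative u'(x) = 1 - 4*x.
φ(x) = x²(1−x), so φ'(x) = x*(2 - 3*x).
Note φ(0) = φ(1) = 0, so the boundary term u·φ vanishes.
LHS = ∫_0^1 u(x) φ'(x) dx = ∫_0^1 (6*x^4 - 7*x^3 + 8*x^2 - 4*x) dx. Term by term:
  ∫_0^1 6*x^4 dx = 6/5;  ∫_0^1 -7*x^3 dx = -7/4;  ∫_0^1 8*x^2 dx = 8/3;
  ∫_0^1 -4*x dx = -2.
Sum: 6/5 − 7/4 + 8/3 − 2 = 7/60.
So LHS = 7/60.
∫_0^1 v(x) φ(x) dx = ∫_0^1 (4*x^4 - 7*x^3 + 3*x^2) dx. Term by term:
  ∫_0^1 4*x^4 dx = 4/5;  ∫_0^1 -7*x^3 dx = -7/4;  ∫_0^1 3*x^2 dx = 1.
Sum: 4/5 − 7/4 + 1 = 1/20.
So RHS = -∫_0^1 v(x) φ(x) dx = -1/20.
LHS − RHS = 1/6 ≠ 0, so the identity fails.
(For a valid weak derivative the identity must hold for EVERY test function, in particular this one. The failure shows v is NOT the weak derivative of u.)
Correct weak derivative would be u'(x) = 1 - 4*x.


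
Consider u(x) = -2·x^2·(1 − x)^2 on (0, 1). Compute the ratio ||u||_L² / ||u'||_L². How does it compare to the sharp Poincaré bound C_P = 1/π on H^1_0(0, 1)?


||u||_L² / ||u'||_L² = sqrt(3)/6 < C_P = 1/π.

u(x) = -2·x^2·(1 − x)^2, so u'(x) = 4*x*(x*(1 - x) - (x - 1)^2).
u(x) = -2·x^2·(1 − x)^2 vanishes at x = 0 and x = 1, so u ∈ H^1_0(0, 1). Differentiate via the product rule and integrate the resulting polynomials term by term.
  ∫_0^1 u² dx = ∫_0^1 (4*x^8 - 16*x^7 + 24*x^6 - 16*x^5 + 4*x^4) dx. Term by term:
    ∫_0^1 4*x^8 dx = 4/9;  ∫_0^1 -16*x^7 dx = -2;  ∫_0^1 24*x^6 dx = 24/7;
    ∫_0^1 -16*x^5 dx = -8/3;  ∫_0^1 4*x^4 dx = 4/5.
  Sum: 4/9 − 2 + 24/7 − 8/3 + 4/5 = 2/315.
  ∫_0^1 (u')² dx = ∫_0^1 (64*x^6 - 192*x^5 + 208*x^4 - 96*x^3 + 16*x^2) dx. Term by term:
    ∫_0^1 64*x^6 dx = 64/7;  ∫_0^1 -192*x^5 dx = -32;  ∫_0^1 208*x^4 dx = 208/5;
    ∫_0^1 -96*x^3 dx = -24;  ∫_0^1 16*x^2 dx = 16/3.
  Sum: 64/7 − 32 + 208/5 − 24 + 16/3 = 8/105.
∫_0^1 u² dx = 2/315, so ||u||_L² = sqrt(70)/105.
∫_0^1 (u')² dx = 8/105, so ||u'||_L² = 2*sqrt(210)/105.
Ratio ||u||_L² / ||u'||_L² = sqrt(3)/6.
Sharp Poincaré constant on H^1_0(0, 1) is C_P = L/π = 1/π, achieved by sin(π·x).
A polynomial bump cannot attain the sharp Poincaré constant (only the first sine eigenfunction does), so the ratio is strictly less than C_P, consistent with ||u||_L² ≤ C_P ||u'||_L².


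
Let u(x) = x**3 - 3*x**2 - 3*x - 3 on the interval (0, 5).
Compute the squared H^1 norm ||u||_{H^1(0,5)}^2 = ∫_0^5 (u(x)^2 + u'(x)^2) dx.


||u||_{H^1}^2 = 13480/7

The H^1 norm (squared) on an interval (0, L) is
  ||u||_{H^1}^2 = ∫_0^L u(x)^2 dx + ∫_0^L u'(x)^2 dx.
Compute u'(x) = 3*x**2 - 6*x - 3.
Then u(x)^2 = x**6 - 6*x**5 + 3*x**4 + 12*x**3 + 27*x**2 + 18*x + 9 and u'(x)^2 = 9*x**4 - 36*x**3 + 18*x**2 + 36*x + 9.
Integrate each monomial from 0 to 5 using ∫_0^5 c·x^n dx = c·5^(n+1)/(n+1):
  ∫_0^5 u(x)^2 dx = ∫_0^5 (x^6 - 6*x^5 + 3*x^4 + 12*x^3 + 27*x^2 + 18*x + 9) dx. Term by term:
    ∫_0^5 x^6 dx = 78125/7;  ∫_0^5 -6*x^5 dx = -15625;  ∫_0^5 3*x^4 dx = 1875;
    ∫_0^5 12*x^3 dx = 1875;  ∫_0^5 27*x^2 dx = 1125;  ∫_0^5 18*x dx = 225;
    ∫_0^5 9 dx = 45.
  Sum: 78125/7 − 15625 + 1875 + 1875 + 1125 + 225 + 45 = 4765/7.
  ∫_0^5 u'(x)^2 dx = ∫_0^5 (9*x^4 - 36*x^3 + 18*x^2 + 36*x + 9) dx. Term by term:
    ∫_0^5 9*x^4 dx = 5625;  ∫_0^5 -36*x^3 dx = -5625;  ∫_0^5 18*x^2 dx = 750;
    ∫_0^5 36*x dx = 450;  ∫_0^5 9 dx = 45.
  Sum: 5625 − 5625 + 750 + 450 + 45 = 1245.
Adding: ||u||_{H^1}^2 = 4765/7 + 1245 = 13480/7.


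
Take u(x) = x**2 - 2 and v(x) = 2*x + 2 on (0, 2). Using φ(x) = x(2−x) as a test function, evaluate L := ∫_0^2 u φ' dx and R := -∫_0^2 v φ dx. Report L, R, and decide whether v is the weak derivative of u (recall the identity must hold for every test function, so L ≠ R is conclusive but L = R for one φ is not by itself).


LHS = -8/3, RHS = -16/3. No, v is not the weak derivative of u.

u(x) = x**2 - 2, classical derivative u'(x) = 2*x.
φ(x) = x(2−x), so φ'(x) = 2 - 2*x.
Note φ(0) = φ(2) = 0, so the boundary term u·φ vanishes.
LHS = ∫_0^2 u(x) φ'(x) dx = ∫_0^2 (-2*x^3 + 2*x^2 + 4*x - 4) dx. Term by term:
  ∫_0^2 -2*x^3 dx = -8;  ∫_0^2 2*x^2 dx = 16/3;  ∫_0^2 4*x dx = 8;
  ∫_0^2 -4 dx = -8.
Sum: -8 + 16/3 + 8 − 8 = -8/3.
So LHS = -8/3.
∫_0^2 v(x) φ(x) dx = ∫_0^2 (-2*x^3 + 2*x^2 + 4*x) dx. Term by term:
  ∫_0^2 -2*x^3 dx = -8;  ∫_0^2 2*x^2 dx = 16/3;  ∫_0^2 4*x dx = 8.
Sum: -8 + 16/3 + 8 = 16/3.
So RHS = -∫_0^2 v(x) φ(x) dx = -16/3.
LHS − RHS = 8/3 ≠ 0, so the identity fails.
(For a valid weak derivative the identity must hold for EVERY test function, in particular this one. The failure shows v is NOT the weak derivative of u.)
Correct weak derivative would be u'(x) = 2*x.


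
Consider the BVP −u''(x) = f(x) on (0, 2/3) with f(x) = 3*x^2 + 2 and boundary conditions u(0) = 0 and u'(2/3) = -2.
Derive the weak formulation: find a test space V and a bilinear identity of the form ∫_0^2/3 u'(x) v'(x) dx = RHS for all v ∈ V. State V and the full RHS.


V = {v ∈ H^1(0, 2/3) : v(0) = 0} (test functions vanish at x = 0 where u is specified); weak form: ∫_0^2/3 u'v' dx = ∫_0^2/3 (3*x^2 + 2) v dx − 2·v(2/3) for all v ∈ V.

Multiply both sides by a test function v and integrate from 0 to 2/3:
  ∫_0^2/3 −u''(x) v(x) dx = ∫_0^2/3 f(x) v(x) dx.
Integrate the LHS by parts once:
  ∫_0^2/3 −u'' v dx = −[u'(x) v(x)]_0^2/3 + ∫_0^2/3 u'(x) v'(x) dx.
Thus ∫_0^2/3 u'(x) v'(x) dx = ∫_0^2/3 f(x) v(x) dx + [u'(x) v(x)]_0^2/3.
Choose V so that boundary terms are either known or forced to vanish.
Mixed BC: u(0) = 0 (Dirichlet) and u'(2/3) = -2 (Neumann). Define V = {v ∈ H^1(0, 2/3) : v(0) = 0}. Then [u' v]_0^2/3 = u'(2/3)·v(2/3) − u'(0)·0 = − 2·v(2/3).
Weak formulation: find u (satisfying any essential BC) such that ∫_0^2/3 u'(x) v'(x) dx = ∫_0^2/3 f v dx − 2·v(2/3) for all v ∈ V (Dirichlet at 0 absorbed into V; Neumann datum at x = 2/3 contributes the boundary term).
Substituting f(x) = 3*x^2 + 2, the right-hand side is ∫_0^2/3 (3*x^2 + 2) v dx − 2·v(2/3).


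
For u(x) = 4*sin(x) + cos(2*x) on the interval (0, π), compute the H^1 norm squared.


||u||_{H^1(0,π)}^2 = -80/3 + 37*π/2

u'(x) = -2*sin(2*x) + 4*cos(x).
Expand u² and (u')² and integrate term by term on (0, π), using: for integers n ≥ 1, ∫_0^π sin²(nx) dx = ∫_0^π cos²(nx) dx = π/2; for n ≠ n', ∫_0^π sin(nx)sin(n'x) dx = ∫_0^π cos(nx)cos(n'x) dx = 0; and by product-to-sum, ∫_0^π sin(nx)cos(n'x) dx = ½∫_0^π [sin((n+n')x) + sin((n−n')x)] dx, which is 0 when n+n' is even and 2n/(n²−n'²) when n+n' is odd (it need not vanish on (0, π)).
  u² squared terms: (4)²·∫sin(x)² dx = 16·π/2 = 8*π;  (1)²·∫cos(2x)² dx = 1·π/2 = π/2.
  u² cross terms: 2·(4)·(1)·∫sin(x)·cos(2x) dx = 8·(-2/3) = -16/3.
  So ∫_0^π u² dx = 8*π + π/2 − 16/3 = -16/3 + 17*π/2.
  (u')² squared terms: (-2)²·∫sin(2x)² dx = 4·π/2 = 2*π;  (4)²·∫cos(x)² dx = 16·π/2 = 8*π.
  (u')² cross terms: 2·(-2)·(4)·∫sin(2x)·cos(x) dx = -16·(4/3) = -64/3.
  So ∫_0^π (u')² dx = 2*π + 8*π − 64/3 = -64/3 + 10*π.
||u||_{H^1}^2 = (-16/3 + 17*π/2) + (-64/3 + 10*π) = -80/3 + 37*π/2.


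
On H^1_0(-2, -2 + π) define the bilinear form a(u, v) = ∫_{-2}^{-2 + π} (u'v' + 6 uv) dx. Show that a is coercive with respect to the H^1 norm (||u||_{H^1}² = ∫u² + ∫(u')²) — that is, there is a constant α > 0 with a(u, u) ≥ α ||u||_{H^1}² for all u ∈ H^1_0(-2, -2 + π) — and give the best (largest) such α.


α = 1

Coercivity of a(·,·) on H^1_0(-2, -2 + π) means a(u, u) ≥ α ||u||_{H^1}² for every u ∈ H^1_0.
The interval has length L = π, and Poincaré/coercivity depend only on L. Here a(u, u) = ∫(u')² + (6)·∫u².
Here c = 6 ≥ 1, so a(u,u) = ∫(u')² + c∫u² ≥ ∫(u')² + ∫u² = ||u||_{H^1}², i.e. α = 1 works. No larger α is possible: a(u,u) ≥ α||u||_{H^1}² means (1−α)∫(u')² ≥ (α−c)∫u², and for the modes u_n = sin(nπ(x−x₀)/L) (x₀ the left endpoint) one has ∫u_n²/∫(u_n')² = (L/(nπ))² → 0, so a(u_n,u_n)/||u_n||_{H^1}² → 1. Hence the optimal constant is α = 1.
Therefore α = 1.


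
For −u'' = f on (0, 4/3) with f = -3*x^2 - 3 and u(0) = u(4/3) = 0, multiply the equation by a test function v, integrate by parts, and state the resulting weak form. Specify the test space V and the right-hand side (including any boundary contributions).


V = H^1_0(0, 4/3) (so v(0) = v(4/3) = 0); weak form: ∫_0^4/3 u'v' dx = ∫_0^4/3 (-3*x^2 - 3) v dx for all v ∈ V.

Multiply both sides by a test function v and integrate from 0 to 4/3:
  ∫_0^4/3 −u''(x) v(x) dx = ∫_0^4/3 f(x) v(x) dx.
Integrate the LHS by parts once:
  ∫_0^4/3 −u'' v dx = −[u'(x) v(x)]_0^4/3 + ∫_0^4/3 u'(x) v'(x) dx.
Thus ∫_0^4/3 u'(x) v'(x) dx = ∫_0^4/3 f(x) v(x) dx + [u'(x) v(x)]_0^4/3.
Choose V so that boundary terms are either known or forced to vanish.
u is Dirichlet: u(0) = u(4/3) = 0. Let V = H^1_0(0, 4/3); then v(0) = v(4/3) = 0, and [u' v]_0^4/3 = 0.
Weak formulation: find u (satisfying any essential BC) such that ∫_0^4/3 u'(x) v'(x) dx = ∫_0^4/3 f v dx for all v ∈ V.
Substituting f(x) = -3*x^2 - 3, the right-hand side is ∫_0^4/3 (-3*x^2 - 3) v dx.


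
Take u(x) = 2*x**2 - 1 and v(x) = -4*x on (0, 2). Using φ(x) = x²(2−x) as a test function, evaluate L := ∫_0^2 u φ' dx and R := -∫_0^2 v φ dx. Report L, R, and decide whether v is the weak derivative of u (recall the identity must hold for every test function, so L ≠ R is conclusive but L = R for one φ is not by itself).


LHS = -32/5, RHS = 32/5. No, v is not the weak derivative of u.

u(x) = 2*x**2 - 1, classical derivative u'(x) = 4*x.
φ(x) = x²(2−x), so φ'(x) = x*(4 - 3*x).
Note φ(0) = φ(2) = 0, so the boundary term u·φ vanishes.
LHS = ∫_0^2 u(x) φ'(x) dx = ∫_0^2 (-6*x^4 + 8*x^3 + 3*x^2 - 4*x) dx. Term by term:
  ∫_0^2 -6*x^4 dx = -192/5;  ∫_0^2 8*x^3 dx = 32;  ∫_0^2 3*x^2 dx = 8;
  ∫_0^2 -4*x dx = -8.
Sum: -192/5 + 32 + 8 − 8 = -32/5.
So LHS = -32/5.
∫_0^2 v(x) φ(x) dx = ∫_0^2 (4*x^4 - 8*x^3) dx. Term by term:
  ∫_0^2 4*x^4 dx = 128/5;  ∫_0^2 -8*x^3 dx = -32.
Sum: 128/5 − 32 = -32/5.
So RHS = -∫_0^2 v(x) φ(x) dx = 32/5.
LHS − RHS = -64/5 ≠ 0, so the identity fails.
(For a valid weak derivative the identity must hold for EVERY test function, in particular this one. The failure shows v is NOT the weak derivative of u.)
Correct weak derivative would be u'(x) = 4*x.


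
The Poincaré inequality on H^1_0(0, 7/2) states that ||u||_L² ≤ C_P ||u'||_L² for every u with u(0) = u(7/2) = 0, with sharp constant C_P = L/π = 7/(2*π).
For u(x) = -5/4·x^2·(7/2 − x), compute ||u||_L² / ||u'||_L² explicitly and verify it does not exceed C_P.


||u||_L² / ||u'||_L² = sqrt(14)/4 < C_P = 7/(2*π).

u(x) = -5/4·x^2·(7/2 − x), so u'(x) = 5*x*(3*x - 7)/4.
u(x) = -5/4·x^2·(7/2 − x) vanishes at x = 0 and x = 7/2, so u ∈ H^1_0(0, 7/2). Differentiate via the product rule and integrate the resulting polynomials term by term.
  ∫_0^7/2 u² dx = ∫_0^7/2 (25*x^6/16 - 175*x^5/16 + 1225*x^4/64) dx. Term by term:
    ∫_0^7/2 25*x^6/16 dx = 2941225/2048;  ∫_0^7/2 -175*x^5/16 dx = -20588575/6144;  ∫_0^7/2 1225*x^4/64 dx = 4117715/2048.
  Sum: 2941225/2048 − 20588575/6144 + 4117715/2048 = 588245/6144.
  ∫_0^7/2 (u')² dx = ∫_0^7/2 (225*x^4/16 - 525*x^3/8 + 1225*x^2/16) dx. Term by term:
    ∫_0^7/2 225*x^4/16 dx = 756315/512;  ∫_0^7/2 -525*x^3/8 dx = -1260525/512;  ∫_0^7/2 1225*x^2/16 dx = 420175/384.
  Sum: 756315/512 − 1260525/512 + 420175/384 = 84035/768.
∫_0^7/2 u² dx = 588245/6144, so ||u||_L² = 343*sqrt(30)/192.
∫_0^7/2 (u')² dx = 84035/768, so ||u'||_L² = 49*sqrt(105)/48.
Ratio ||u||_L² / ||u'||_L² = sqrt(14)/4.
Sharp Poincaré constant on H^1_0(0, 7/2) is C_P = L/π = 7/(2*π), achieved by sin(2*π/7·x).
A polynomial bump cannot attain the sharp Poincaré constant (only the first sine eigenfunction does), so the ratio is strictly less than C_P, consistent with ||u||_L² ≤ C_P ||u'||_L².


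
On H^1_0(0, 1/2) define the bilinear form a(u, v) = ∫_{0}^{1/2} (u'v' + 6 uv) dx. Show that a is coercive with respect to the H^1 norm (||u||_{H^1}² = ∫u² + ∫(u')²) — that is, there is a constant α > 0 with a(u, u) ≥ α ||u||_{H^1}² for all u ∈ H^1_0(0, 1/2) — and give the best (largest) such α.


α = 1

Coercivity of a(·,·) on H^1_0(0, 1/2) means a(u, u) ≥ α ||u||_{H^1}² for every u ∈ H^1_0.
The interval has length L = 1/2, and Poincaré/coercivity depend only on L. Here a(u, u) = ∫(u')² + (6)·∫u².
Here c = 6 ≥ 1, so a(u,u) = ∫(u')² + c∫u² ≥ ∫(u')² + ∫u² = ||u||_{H^1}², i.e. α = 1 works. No larger α is possible: a(u,u) ≥ α||u||_{H^1}² means (1−α)∫(u')² ≥ (α−c)∫u², and for the modes u_n = sin(nπ(x−x₀)/L) (x₀ the left endpoint) one has ∫u_n²/∫(u_n')² = (L/(nπ))² → 0, so a(u_n,u_n)/||u_n||_{H^1}² → 1. Hence the optimal constant is α = 1.
Therefore α = 1.


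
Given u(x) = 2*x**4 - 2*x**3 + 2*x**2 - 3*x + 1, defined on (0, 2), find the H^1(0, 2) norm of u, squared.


||u||_{H^1}^2 = 36368/63

The H^1 norm (squared) on an interval (0, L) is
  ||u||_{H^1}^2 = ∫_0^L u(x)^2 dx + ∫_0^L u'(x)^2 dx.
Compute u'(x) = 8*x**3 - 6*x**2 + 4*x - 3.
Then u(x)^2 = 4*x**8 - 8*x**7 + 12*x**6 - 20*x**5 + 20*x**4 - 16*x**3 + 13*x**2 - 6*x + 1 and u'(x)^2 = 64*x**6 - 96*x**5 + 100*x**4 - 96*x**3 + 52*x**2 - 24*x + 9.
Integrate each monomial from 0 to 2 using ∫_0^2 c·x^n dx = c·2^(n+1)/(n+1):
  ∫_0^2 u(x)^2 dx = ∫_0^2 (4*x^8 - 8*x^7 + 12*x^6 - 20*x^5 + 20*x^4 - 16*x^3 + 13*x^2 - 6*x + 1) dx. Term by term:
    ∫_0^2 4*x^8 dx = 2048/9;  ∫_0^2 -8*x^7 dx = -256;  ∫_0^2 12*x^6 dx = 1536/7;
    ∫_0^2 -20*x^5 dx = -640/3;  ∫_0^2 20*x^4 dx = 128;  ∫_0^2 -16*x^3 dx = -64;
    ∫_0^2 13*x^2 dx = 104/3;  ∫_0^2 -6*x dx = -12;  ∫_0^2 1 dx = 2.
  Sum: 2048/9 − 256 + 1536/7 − 640/3 + 128 − 64 + 104/3 − 12 + 2 = 4178/63.
  ∫_0^2 u'(x)^2 dx = ∫_0^2 (64*x^6 - 96*x^5 + 100*x^4 - 96*x^3 + 52*x^2 - 24*x + 9) dx. Term by term:
    ∫_0^2 64*x^6 dx = 8192/7;  ∫_0^2 -96*x^5 dx = -1024;  ∫_0^2 100*x^4 dx = 640;
    ∫_0^2 -96*x^3 dx = -384;  ∫_0^2 52*x^2 dx = 416/3;  ∫_0^2 -24*x dx = -48;
    ∫_0^2 9 dx = 18.
  Sum: 8192/7 − 1024 + 640 − 384 + 416/3 − 48 + 18 = 10730/21.
Adding: ||u||_{H^1}^2 = 4178/63 + 10730/21 = 36368/63.


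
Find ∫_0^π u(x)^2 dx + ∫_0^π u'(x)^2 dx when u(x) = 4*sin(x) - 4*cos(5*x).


||u||_{H^1(0,π)}^2 = 224*π

u'(x) = 20*sin(5*x) + 4*cos(x).
Expand u² and (u')² and integrate term by term on (0, π), using: for integers n ≥ 1, ∫_0^π sin²(nx) dx = ∫_0^π cos²(nx) dx = π/2; for n ≠ n', ∫_0^π sin(nx)sin(n'x) dx = ∫_0^π cos(nx)cos(n'x) dx = 0; and by product-to-sum, ∫_0^π sin(nx)cos(n'x) dx = ½∫_0^π [sin((n+n')x) + sin((n−n')x)] dx, which is 0 when n+n' is even and 2n/(n²−n'²) when n+n' is odd (it need not vanish on (0, π)).
  u² squared terms: (-4)²·∫cos(5x)² dx = 16·π/2 = 8*π;  (4)²·∫sin(x)² dx = 16·π/2 = 8*π.
  u² cross terms: 2·(-4)·(4)·∫cos(5x)·sin(x) dx = -32·(0) = 0.
  So ∫_0^π u² dx = 8*π + 8*π + 0 = 16*π.
  (u')² squared terms: (4)²·∫cos(x)² dx = 16·π/2 = 8*π;  (20)²·∫sin(5x)² dx = 400·π/2 = 200*π.
  (u')² cross terms: 2·(4)·(20)·∫cos(x)·sin(5x) dx = 160·(0) = 0.
  So ∫_0^π (u')² dx = 8*π + 200*π + 0 = 208*π.
||u||_{H^1}^2 = (16*π) + (208*π) = 224*π.


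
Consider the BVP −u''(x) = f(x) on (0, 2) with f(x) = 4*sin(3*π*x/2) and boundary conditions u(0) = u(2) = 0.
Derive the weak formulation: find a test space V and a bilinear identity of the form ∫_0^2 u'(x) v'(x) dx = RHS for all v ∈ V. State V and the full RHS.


V = H^1_0(0, 2) (so v(0) = v(2) = 0); weak form: ∫_0^2 u'v' dx = ∫_0^2 (4*sin(3*π*x/2)) v dx for all v ∈ V.

Multiply both sides by a test function v and integrate from 0 to 2:
  ∫_0^2 −u''(x) v(x) dx = ∫_0^2 f(x) v(x) dx.
Integrate the LHS by parts once:
  ∫_0^2 −u'' v dx = −[u'(x) v(x)]_0^2 + ∫_0^2 u'(x) v'(x) dx.
Thus ∫_0^2 u'(x) v'(x) dx = ∫_0^2 f(x) v(x) dx + [u'(x) v(x)]_0^2.
Choose V so that boundary terms are either known or forced to vanish.
u is Dirichlet: u(0) = u(2) = 0. Let V = H^1_0(0, 2); then v(0) = v(2) = 0, and [u' v]_0^2 = 0.
Weak formulation: find u (satisfying any essential BC) such that ∫_0^2 u'(x) v'(x) dx = ∫_0^2 f v dx for all v ∈ V.
Substituting f(x) = 4*sin(3*π*x/2), the right-hand side is ∫_0^2 (4*sin(3*π*x/2)) v dx.


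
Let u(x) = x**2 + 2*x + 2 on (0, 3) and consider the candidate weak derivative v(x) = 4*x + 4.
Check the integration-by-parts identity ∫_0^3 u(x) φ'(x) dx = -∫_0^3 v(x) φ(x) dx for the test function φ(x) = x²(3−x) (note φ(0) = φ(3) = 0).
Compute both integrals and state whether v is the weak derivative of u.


LHS = -189/5, RHS = -378/5. No, v is not the weak derivative of u.

u(x) = x**2 + 2*x + 2, classical derivative u'(x) = 2*x + 2.
φ(x) = x²(3−x), so φ'(x) = 3*x*(2 - x).
Note φ(0) = φ(3) = 0, so the boundary term u·φ vanishes.
LHS = ∫_0^3 u(x) φ'(x) dx = ∫_0^3 (-3*x^4 + 6*x^2 + 12*x) dx. Term by term:
  ∫_0^3 -3*x^4 dx = -729/5;  ∫_0^3 6*x^2 dx = 54;  ∫_0^3 12*x dx = 54.
Sum: -729/5 + 54 + 54 = -189/5.
So LHS = -189/5.
∫_0^3 v(x) φ(x) dx = ∫_0^3 (-4*x^4 + 8*x^3 + 12*x^2) dx. Term by term:
  ∫_0^3 -4*x^4 dx = -972/5;  ∫_0^3 8*x^3 dx = 162;  ∫_0^3 12*x^2 dx = 108.
Sum: -972/5 + 162 + 108 = 378/5.
So RHS = -∫_0^3 v(x) φ(x) dx = -378/5.
LHS − RHS = 189/5 ≠ 0, so the identity fails.
(For a valid weak derivative the identity must hold for EVERY test function, in particular this one. The failure shows v is NOT the weak derivative of u.)
Correct weak derivative would be u'(x) = 2*x + 2.


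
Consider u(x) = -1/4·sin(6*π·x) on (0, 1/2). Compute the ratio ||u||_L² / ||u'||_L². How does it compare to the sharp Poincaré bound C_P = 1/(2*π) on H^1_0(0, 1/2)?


||u||_L² / ||u'||_L² = 1/(6*π) < C_P = 1/(2*π).

u(x) = -1/4·sin(6*π·x), so u'(x) = -3*π*cos(6*π*x)/2.
Writing u(x) = A·sin(kπx/L) with A = -1/4 and k = 3, use ∫_0^L sin²(kπx/L) dx = L/2 and ∫_0^L cos²(kπx/L) dx = L/2.
u² = 1/16·sin²(6*π·x) and (u')² = 9*π^2/4·cos²(6*π·x), and each of sin², cos² integrates to L/2 = 1/4 over (0, 1/2).
∫_0^1/2 u² dx = 1/64, so ||u||_L² = 1/8.
∫_0^1/2 (u')² dx = 9*π^2/16, so ||u'||_L² = 3*π/4.
Ratio ||u||_L² / ||u'||_L² = 1/(6*π).
Sharp Poincaré constant on H^1_0(0, 1/2) is C_P = L/π = 1/(2*π), achieved by sin(2*π·x).
This is the k = 3 harmonic; the ratio L/(kπ) is strictly less than C_P = L/π, consistent with the sharp inequality ||u||_L² ≤ C_P ||u'||_L².


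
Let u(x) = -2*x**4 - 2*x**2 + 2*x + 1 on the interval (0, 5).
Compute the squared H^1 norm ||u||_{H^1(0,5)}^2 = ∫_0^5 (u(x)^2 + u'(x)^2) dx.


||u||_{H^1}^2 = 106160375/63

The H^1 norm (squared) on an interval (0, L) is
  ||u||_{H^1}^2 = ∫_0^L u(x)^2 dx + ∫_0^L u'(x)^2 dx.
Compute u'(x) = -8*x**3 - 4*x + 2.
Then u(x)^2 = 4*x**8 + 8*x**6 - 8*x**5 - 8*x**3 + 4*x + 1 and u'(x)^2 = 64*x**6 + 64*x**4 - 32*x**3 + 16*x**2 - 16*x + 4.
Integrate each monomial from 0 to 5 using ∫_0^5 c·x^n dx = c·5^(n+1)/(n+1):
  ∫_0^5 u(x)^2 dx = ∫_0^5 (4*x^8 + 8*x^6 - 8*x^5 - 8*x^3 + 4*x + 1) dx. Term by term:
    ∫_0^5 4*x^8 dx = 7812500/9;  ∫_0^5 8*x^6 dx = 625000/7;  ∫_0^5 -8*x^5 dx = -62500/3;
    ∫_0^5 -8*x^3 dx = -1250;  ∫_0^5 4*x dx = 50;  ∫_0^5 1 dx = 5.
  Sum: 7812500/9 + 625000/7 − 62500/3 − 1250 + 50 + 5 = 58924715/63.
  ∫_0^5 u'(x)^2 dx = ∫_0^5 (64*x^6 + 64*x^4 - 32*x^3 + 16*x^2 - 16*x + 4) dx. Term by term:
    ∫_0^5 64*x^6 dx = 5000000/7;  ∫_0^5 64*x^4 dx = 40000;  ∫_0^5 -32*x^3 dx = -5000;
    ∫_0^5 16*x^2 dx = 2000/3;  ∫_0^5 -16*x dx = -200;  ∫_0^5 4 dx = 20.
  Sum: 5000000/7 + 40000 − 5000 + 2000/3 − 200 + 20 = 15745220/21.
Adding: ||u||_{H^1}^2 = 58924715/63 + 15745220/21 = 106160375/63.


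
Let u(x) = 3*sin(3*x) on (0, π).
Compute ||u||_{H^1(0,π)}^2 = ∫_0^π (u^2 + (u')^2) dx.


||u||_{H^1(0,π)}^2 = 45*π

u'(x) = 9*cos(3*x).
Expand u² and (u')² and integrate term by term on (0, π), using: for integers n ≥ 1, ∫_0^π sin²(nx) dx = ∫_0^π cos²(nx) dx = π/2; for n ≠ n', ∫_0^π sin(nx)sin(n'x) dx = ∫_0^π cos(nx)cos(n'x) dx = 0; and by product-to-sum, ∫_0^π sin(nx)cos(n'x) dx = ½∫_0^π [sin((n+n')x) + sin((n−n')x)] dx, which is 0 when n+n' is even and 2n/(n²−n'²) when n+n' is odd (it need not vanish on (0, π)).
  u² squared terms: (3)²·∫sin(3x)² dx = 9·π/2 = 9*π/2.
  So ∫_0^π u² dx = 9*π/2.
  (u')² squared terms: (9)²·∫cos(3x)² dx = 81·π/2 = 81*π/2.
  So ∫_0^π (u')² dx = 81*π/2.
||u||_{H^1}^2 = (9*π/2) + (81*π/2) = 45*π.


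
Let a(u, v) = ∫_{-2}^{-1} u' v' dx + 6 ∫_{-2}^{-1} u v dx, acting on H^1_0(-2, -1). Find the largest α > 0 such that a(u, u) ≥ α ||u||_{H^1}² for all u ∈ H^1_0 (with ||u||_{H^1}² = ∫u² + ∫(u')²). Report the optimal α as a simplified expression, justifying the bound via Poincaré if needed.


α = 1

Coercivity of a(·,·) on H^1_0(-2, -1) means a(u, u) ≥ α ||u||_{H^1}² for every u ∈ H^1_0.
The interval has length L = 1, and Poincaré/coercivity depend only on L. Here a(u, u) = ∫(u')² + (6)·∫u².
Here c = 6 ≥ 1, so a(u,u) = ∫(u')² + c∫u² ≥ ∫(u')² + ∫u² = ||u||_{H^1}², i.e. α = 1 works. No larger α is possible: a(u,u) ≥ α||u||_{H^1}² means (1−α)∫(u')² ≥ (α−c)∫u², and for the modes u_n = sin(nπ(x−x₀)/L) (x₀ the left endpoint) one has ∫u_n²/∫(u_n')² = (L/(nπ))² → 0, so a(u_n,u_n)/||u_n||_{H^1}² → 1. Hence the optimal constant is α = 1.
Therefore α = 1.


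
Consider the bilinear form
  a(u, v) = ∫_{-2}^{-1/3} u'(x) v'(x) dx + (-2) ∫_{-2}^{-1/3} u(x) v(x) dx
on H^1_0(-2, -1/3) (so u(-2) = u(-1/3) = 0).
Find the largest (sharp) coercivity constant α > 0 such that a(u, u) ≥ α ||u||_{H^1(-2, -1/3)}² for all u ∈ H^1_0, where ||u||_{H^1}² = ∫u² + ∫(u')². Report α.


α = (-50 + 9*π^2)/(25 + 9*π^2)

Coercivity of a(·,·) on H^1_0(-2, -1/3) means a(u, u) ≥ α ||u||_{H^1}² for every u ∈ H^1_0.
The interval has length L = 5/3, and Poincaré/coercivity depend only on L. Here a(u, u) = ∫(u')² + (-2)·∫u².
Here c = -2 < 0 with |c| < (π/L)² = 9*π^2/25, so coercivity still holds. The condition a(u,u) ≥ α||u||_{H^1}² reads (1−α)∫(u')² ≥ (α−c)∫u². Any admissible α is ≤ 1 (rapidly oscillating u have ∫u²/∫(u')² → 0), and α = 1 would force 0 ≥ (1−c)∫u², impossible since c < 1; so 1−α > 0. By the sharp Poincaré inequality on H^1_0 of an interval of length L, ∫(u')² ≥ (π/L)²∫u² with equality for the first sine mode sin(π(x−x₀)/L) (x₀ the left endpoint), so the inequality holds for all u iff (1−α)(π/L)² ≥ α − c, i.e. α ≤ ((π/L)² + c)/((π/L)² + 1) = (1 + c(L/π)²)/(1 + (L/π)²). (Direct route, valid since c ≤ 0: Poincaré gives c∫u² ≥ c(L/π)²∫(u')², so a(u,u) ≥ (1 + c(L/π)²)∫(u')², while ||u||_{H^1}² ≤ (1 + (L/π)²)∫(u')²; dividing yields the same α.) With (π/L)² = 9*π^2/25 and c = -2, the largest admissible constant is α = ((π/L)² + c)/((π/L)² + 1).
Simplifying, α = (-50 + 9*π^2)/(25 + 9*π^2).


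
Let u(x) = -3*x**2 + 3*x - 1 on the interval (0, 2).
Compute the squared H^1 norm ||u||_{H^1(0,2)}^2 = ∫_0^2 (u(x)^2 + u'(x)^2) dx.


||u||_{H^1}^2 = 288/5

The H^1 norm (squared) on an interval (0, L) is
  ||u||_{H^1}^2 = ∫_0^L u(x)^2 dx + ∫_0^L u'(x)^2 dx.
Compute u'(x) = 3 - 6*x.
Then u(x)^2 = 9*x**4 - 18*x**3 + 15*x**2 - 6*x + 1 and u'(x)^2 = 36*x**2 - 36*x + 9.
Integrate each monomial from 0 to 2 using ∫_0^2 c·x^n dx = c·2^(n+1)/(n+1):
  ∫_0^2 u(x)^2 dx = ∫_0^2 (9*x^4 - 18*x^3 + 15*x^2 - 6*x + 1) dx. Term by term:
    ∫_0^2 9*x^4 dx = 288/5;  ∫_0^2 -18*x^3 dx = -72;  ∫_0^2 15*x^2 dx = 40;
    ∫_0^2 -6*x dx = -12;  ∫_0^2 1 dx = 2.
  Sum: 288/5 − 72 + 40 − 12 + 2 = 78/5.
  ∫_0^2 u'(x)^2 dx = ∫_0^2 (36*x^2 - 36*x + 9) dx. Term by term:
    ∫_0^2 36*x^2 dx = 96;  ∫_0^2 -36*x dx = -72;  ∫_0^2 9 dx = 18.
  Sum: 96 − 72 + 18 = 42.
Adding: ||u||_{H^1}^2 = 78/5 + 42 = 288/5.


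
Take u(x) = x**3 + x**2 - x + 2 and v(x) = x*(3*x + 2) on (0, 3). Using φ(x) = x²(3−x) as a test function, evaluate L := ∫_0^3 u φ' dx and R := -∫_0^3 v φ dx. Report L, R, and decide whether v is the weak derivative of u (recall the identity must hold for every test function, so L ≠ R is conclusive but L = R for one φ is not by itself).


LHS = -1809/20, RHS = -486/5. No, v is not the weak derivative of u.

u(x) = x**3 + x**2 - x + 2, classical derivative u'(x) = 3*x**2 + 2*x - 1.
φ(x) = x²(3−x), so φ'(x) = 3*x*(2 - x).
Note φ(0) = φ(3) = 0, so the boundary term u·φ vanishes.
LHS = ∫_0^3 u(x) φ'(x) dx = ∫_0^3 (-3*x^5 + 3*x^4 + 9*x^3 - 12*x^2 + 12*x) dx. Term by term:
  ∫_0^3 -3*x^5 dx = -729/2;  ∫_0^3 3*x^4 dx = 729/5;  ∫_0^3 9*x^3 dx = 729/4;
  ∫_0^3 -12*x^2 dx = -108;  ∫_0^3 12*x dx = 54.
Sum: -729/2 + 729/5 + 729/4 − 108 + 54 = -1809/20.
So LHS = -1809/20.
∫_0^3 v(x) φ(x) dx = ∫_0^3 (-3*x^5 + 7*x^4 + 6*x^3) dx. Term by term:
  ∫_0^3 -3*x^5 dx = -729/2;  ∫_0^3 7*x^4 dx = 1701/5;  ∫_0^3 6*x^3 dx = 243/2.
Sum: -729/2 + 1701/5 + 243/2 = 486/5.
So RHS = -∫_0^3 v(x) φ(x) dx = -486/5.
LHS − RHS = 27/4 ≠ 0, so the identity fails.
(For a valid weak derivative the identity must hold for EVERY test function, in particular this one. The failure shows v is NOT the weak derivative of u.)
Correct weak derivative would be u'(x) = 3*x**2 + 2*x - 1.


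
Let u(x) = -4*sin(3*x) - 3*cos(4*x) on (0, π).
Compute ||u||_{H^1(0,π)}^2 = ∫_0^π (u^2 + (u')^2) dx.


||u||_{H^1(0,π)}^2 = -2448/7 + 313*π/2

u'(x) = 12*sin(4*x) - 12*cos(3*x).
Expand u² and (u')² and integrate term by term on (0, π), using: for integers n ≥ 1, ∫_0^π sin²(nx) dx = ∫_0^π cos²(nx) dx = π/2; for n ≠ n', ∫_0^π sin(nx)sin(n'x) dx = ∫_0^π cos(nx)cos(n'x) dx = 0; and by product-to-sum, ∫_0^π sin(nx)cos(n'x) dx = ½∫_0^π [sin((n+n')x) + sin((n−n')x)] dx, which is 0 when n+n' is even and 2n/(n²−n'²) when n+n' is odd (it need not vanish on (0, π)).
  u² squared terms: (-4)²·∫sin(3x)² dx = 16·π/2 = 8*π;  (-3)²·∫cos(4x)² dx = 9·π/2 = 9*π/2.
  u² cross terms: 2·(-4)·(-3)·∫sin(3x)·cos(4x) dx = 24·(-6/7) = -144/7.
  So ∫_0^π u² dx = 8*π + 9*π/2 − 144/7 = -144/7 + 25*π/2.
  (u')² squared terms: (-12)²·∫cos(3x)² dx = 144·π/2 = 72*π;  (12)²·∫sin(4x)² dx = 144·π/2 = 72*π.
  (u')² cross terms: 2·(-12)·(12)·∫cos(3x)·sin(4x) dx = -288·(8/7) = -2304/7.
  So ∫_0^π (u')² dx = 72*π + 72*π − 2304/7 = -2304/7 + 144*π.
||u||_{H^1}^2 = (-144/7 + 25*π/2) + (-2304/7 + 144*π) = -2448/7 + 313*π/2.


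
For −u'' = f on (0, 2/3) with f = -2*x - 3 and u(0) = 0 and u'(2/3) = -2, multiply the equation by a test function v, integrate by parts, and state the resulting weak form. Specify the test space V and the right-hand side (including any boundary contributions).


V = {v ∈ H^1(0, 2/3) : v(0) = 0} (test functions vanish at x = 0 where u is specified); weak form: ∫_0^2/3 u'v' dx = ∫_0^2/3 (-2*x - 3) v dx − 2·v(2/3) for all v ∈ V.

Multiply both sides by a test function v and integrate from 0 to 2/3:
  ∫_0^2/3 −u''(x) v(x) dx = ∫_0^2/3 f(x) v(x) dx.
Integrate the LHS by parts once:
  ∫_0^2/3 −u'' v dx = −[u'(x) v(x)]_0^2/3 + ∫_0^2/3 u'(x) v'(x) dx.
Thus ∫_0^2/3 u'(x) v'(x) dx = ∫_0^2/3 f(x) v(x) dx + [u'(x) v(x)]_0^2/3.
Choose V so that boundary terms are either known or forced to vanish.
Mixed BC: u(0) = 0 (Dirichlet) and u'(2/3) = -2 (Neumann). Define V = {v ∈ H^1(0, 2/3) : v(0) = 0}. Then [u' v]_0^2/3 = u'(2/3)·v(2/3) − u'(0)·0 = − 2·v(2/3).
Weak formulation: find u (satisfying any essential BC) such that ∫_0^2/3 u'(x) v'(x) dx = ∫_0^2/3 f v dx − 2·v(2/3) for all v ∈ V (Dirichlet at 0 absorbed into V; Neumann datum at x = 2/3 contributes the boundary term).
Substituting f(x) = -2*x - 3, the right-hand side is ∫_0^2/3 (-2*x - 3) v dx − 2·v(2/3).


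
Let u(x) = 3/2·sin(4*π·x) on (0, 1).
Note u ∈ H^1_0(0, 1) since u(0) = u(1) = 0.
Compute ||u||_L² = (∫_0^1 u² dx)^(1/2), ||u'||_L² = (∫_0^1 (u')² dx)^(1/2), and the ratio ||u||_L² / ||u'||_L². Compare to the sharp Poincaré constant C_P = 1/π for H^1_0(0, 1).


||u||_L² / ||u'||_L² = 1/(4*π) < C_P = 1/π.

u(x) = 3/2·sin(4*π·x), so u'(x) = 6*π*cos(4*π*x).
Writing u(x) = A·sin(kπx/L) with A = 3/2 and k = 4, use ∫_0^L sin²(kπx/L) dx = L/2 and ∫_0^L cos²(kπx/L) dx = L/2.
u² = 9/4·sin²(4*π·x) and (u')² = 36*π^2·cos²(4*π·x), and each of sin², cos² integrates to L/2 = 1/2 over (0, 1).
∫_0^1 u² dx = 9/8, so ||u||_L² = 3*sqrt(2)/4.
∫_0^1 (u')² dx = 18*π^2, so ||u'||_L² = 3*sqrt(2)*π.
Ratio ||u||_L² / ||u'||_L² = 1/(4*π).
Sharp Poincaré constant on H^1_0(0, 1) is C_P = L/π = 1/π, achieved by sin(π·x).
This is the k = 4 harmonic; the ratio L/(kπ) is strictly less than C_P = L/π, consistent with the sharp inequality ||u||_L² ≤ C_P ||u'||_L².


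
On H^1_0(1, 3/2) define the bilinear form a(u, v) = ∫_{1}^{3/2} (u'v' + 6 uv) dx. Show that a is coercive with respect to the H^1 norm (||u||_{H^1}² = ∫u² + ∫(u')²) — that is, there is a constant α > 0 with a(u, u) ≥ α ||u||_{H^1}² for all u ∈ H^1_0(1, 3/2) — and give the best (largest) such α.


α = 1

Coercivity of a(·,·) on H^1_0(1, 3/2) means a(u, u) ≥ α ||u||_{H^1}² for every u ∈ H^1_0.
The interval has length L = 1/2, and Poincaré/coercivity depend only on L. Here a(u, u) = ∫(u')² + (6)·∫u².
Here c = 6 ≥ 1, so a(u,u) = ∫(u')² + c∫u² ≥ ∫(u')² + ∫u² = ||u||_{H^1}², i.e. α = 1 works. No larger α is possible: a(u,u) ≥ α||u||_{H^1}² means (1−α)∫(u')² ≥ (α−c)∫u², and for the modes u_n = sin(nπ(x−x₀)/L) (x₀ the left endpoint) one has ∫u_n²/∫(u_n')² = (L/(nπ))² → 0, so a(u_n,u_n)/||u_n||_{H^1}² → 1. Hence the optimal constant is α = 1.
Therefore α = 1.


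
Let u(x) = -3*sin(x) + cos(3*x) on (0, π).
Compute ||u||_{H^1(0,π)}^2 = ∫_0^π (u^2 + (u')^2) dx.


||u||_{H^1(0,π)}^2 = 14*π

u'(x) = -3*sin(3*x) - 3*cos(x).
Expand u² and (u')² and integrate term by term on (0, π), using: for integers n ≥ 1, ∫_0^π sin²(nx) dx = ∫_0^π cos²(nx) dx = π/2; for n ≠ n', ∫_0^π sin(nx)sin(n'x) dx = ∫_0^π cos(nx)cos(n'x) dx = 0; and by product-to-sum, ∫_0^π sin(nx)cos(n'x) dx = ½∫_0^π [sin((n+n')x) + sin((n−n')x)] dx, which is 0 when n+n' is even and 2n/(n²−n'²) when n+n' is odd (it need not vanish on (0, π)).
  u² squared terms: (-3)²·∫sin(x)² dx = 9·π/2 = 9*π/2;  (1)²·∫cos(3x)² dx = 1·π/2 = π/2.
  u² cross terms: 2·(-3)·(1)·∫sin(x)·cos(3x) dx = -6·(0) = 0.
  So ∫_0^π u² dx = 9*π/2 + π/2 + 0 = 5*π.
  (u')² squared terms: (-3)²·∫cos(x)² dx = 9·π/2 = 9*π/2;  (-3)²·∫sin(3x)² dx = 9·π/2 = 9*π/2.
  (u')² cross terms: 2·(-3)·(-3)·∫cos(x)·sin(3x) dx = 18·(0) = 0.
  So ∫_0^π (u')² dx = 9*π/2 + 9*π/2 + 0 = 9*π.
||u||_{H^1}^2 = (5*π) + (9*π) = 14*π.


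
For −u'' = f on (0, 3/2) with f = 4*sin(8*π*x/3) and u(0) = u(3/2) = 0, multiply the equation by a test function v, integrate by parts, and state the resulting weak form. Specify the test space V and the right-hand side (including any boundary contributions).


V = H^1_0(0, 3/2) (so v(0) = v(3/2) = 0); weak form: ∫_0^3/2 u'v' dx = ∫_0^3/2 (4*sin(8*π*x/3)) v dx for all v ∈ V.

Multiply both sides by a test function v and integrate from 0 to 3/2:
  ∫_0^3/2 −u''(x) v(x) dx = ∫_0^3/2 f(x) v(x) dx.
Integrate the LHS by parts once:
  ∫_0^3/2 −u'' v dx = −[u'(x) v(x)]_0^3/2 + ∫_0^3/2 u'(x) v'(x) dx.
Thus ∫_0^3/2 u'(x) v'(x) dx = ∫_0^3/2 f(x) v(x) dx + [u'(x) v(x)]_0^3/2.
Choose V so that boundary terms are either known or forced to vanish.
u is Dirichlet: u(0) = u(3/2) = 0. Let V = H^1_0(0, 3/2); then v(0) = v(3/2) = 0, and [u' v]_0^3/2 = 0.
Weak formulation: find u (satisfying any essential BC) such that ∫_0^3/2 u'(x) v'(x) dx = ∫_0^3/2 f v dx for all v ∈ V.
Substituting f(x) = 4*sin(8*π*x/3), the right-hand side is ∫_0^3/2 (4*sin(8*π*x/3)) v dx.


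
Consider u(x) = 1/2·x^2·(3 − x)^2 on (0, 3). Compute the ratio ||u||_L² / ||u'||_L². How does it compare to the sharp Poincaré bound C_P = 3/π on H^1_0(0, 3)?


||u||_L² / ||u'||_L² = sqrt(3)/2 < C_P = 3/π.

u(x) = 1/2·x^2·(3 − x)^2, so u'(x) = x*(x - 3)*(2*x - 3).
u(x) = 1/2·x^2·(3 − x)^2 vanishes at x = 0 and x = 3, so u ∈ H^1_0(0, 3). Differentiate via the product rule and integrate the resulting polynomials term by term.
  ∫_0^3 u² dx = ∫_0^3 (x^8/4 - 3*x^7 + 27*x^6/2 - 27*x^5 + 81*x^4/4) dx. Term by term:
    ∫_0^3 x^8/4 dx = 2187/4;  ∫_0^3 -3*x^7 dx = -19683/8;  ∫_0^3 27*x^6/2 dx = 59049/14;
    ∫_0^3 -27*x^5 dx = -6561/2;  ∫_0^3 81*x^4/4 dx = 19683/20.
  Sum: 2187/4 − 19683/8 + 59049/14 − 6561/2 + 19683/20 = 2187/280.
  ∫_0^3 (u')² dx = ∫_0^3 (4*x^6 - 36*x^5 + 117*x^4 - 162*x^3 + 81*x^2) dx. Term by term:
    ∫_0^3 4*x^6 dx = 8748/7;  ∫_0^3 -36*x^5 dx = -4374;  ∫_0^3 117*x^4 dx = 28431/5;
    ∫_0^3 -162*x^3 dx = -6561/2;  ∫_0^3 81*x^2 dx = 729.
  Sum: 8748/7 − 4374 + 28431/5 − 6561/2 + 729 = 729/70.
∫_0^3 u² dx = 2187/280, so ||u||_L² = 27*sqrt(210)/140.
∫_0^3 (u')² dx = 729/70, so ||u'||_L² = 27*sqrt(70)/70.
Ratio ||u||_L² / ||u'||_L² = sqrt(3)/2.
Sharp Poincaré constant on H^1_0(0, 3) is C_P = L/π = 3/π, achieved by sin(π/3·x).
A polynomial bump cannot attain the sharp Poincaré constant (only the first sine eigenfunction does), so the ratio is strictly less than C_P, consistent with ||u||_L² ≤ C_P ||u'||_L².
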